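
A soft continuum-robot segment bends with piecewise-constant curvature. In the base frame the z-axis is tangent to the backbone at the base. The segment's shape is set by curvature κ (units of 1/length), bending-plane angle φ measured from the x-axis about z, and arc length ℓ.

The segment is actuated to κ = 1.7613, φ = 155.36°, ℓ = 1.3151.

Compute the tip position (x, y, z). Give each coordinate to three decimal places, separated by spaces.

-0.866 0.397 0.417

θ = κ·ℓ = 1.7613 × 1.3151 = 2.31629 rad
ρ = (1 − cos θ)/κ = (1 − -0.67833)/1.7613 = 0.95289
z = sin θ / κ = 0.73476/1.7613 = 0.41717
x = ρ cos φ = 0.95289 × cos(155.36°) = -0.86613
y = ρ sin φ = 0.95289 × sin(155.36°) = 0.39728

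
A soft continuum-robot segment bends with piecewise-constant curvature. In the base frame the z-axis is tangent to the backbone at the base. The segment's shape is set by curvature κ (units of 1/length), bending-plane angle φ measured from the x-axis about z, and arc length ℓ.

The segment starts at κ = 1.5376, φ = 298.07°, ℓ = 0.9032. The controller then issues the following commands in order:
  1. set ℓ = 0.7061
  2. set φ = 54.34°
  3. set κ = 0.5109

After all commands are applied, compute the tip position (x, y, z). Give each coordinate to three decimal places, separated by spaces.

initial: κ=1.5376, φ=298.07°, ℓ=0.9032
cmd 1: set ℓ=0.7061 → (κ,φ,ℓ)=(1.5376,298.07°,0.7061) → tip=(0.1633,-0.3063,0.5753)
cmd 2: set φ=54.34° → (κ,φ,ℓ)=(1.5376,54.34°,0.7061) → tip=(0.2024,0.2820,0.5753)
cmd 3: set κ=0.5109 → (κ,φ,ℓ)=(0.5109,54.34°,0.7061) → tip=(0.0734,0.1024,0.6909)

0.073 0.102 0.691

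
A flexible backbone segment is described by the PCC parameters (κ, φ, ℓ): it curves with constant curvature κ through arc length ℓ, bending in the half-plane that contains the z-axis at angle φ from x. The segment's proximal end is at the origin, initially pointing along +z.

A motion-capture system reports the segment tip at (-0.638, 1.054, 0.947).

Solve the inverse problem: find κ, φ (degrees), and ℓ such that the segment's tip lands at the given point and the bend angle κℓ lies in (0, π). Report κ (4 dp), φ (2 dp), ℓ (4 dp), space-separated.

ρ = √(x²+y²) = √(-0.638² + 1.054²) = 1.23206
φ = atan2(y, x) mod 360° = atan2(1.054, -0.638) = 121.1871°
|p|² = ρ² + z² = 1.23206² + 0.947² = 2.41477
κ = 2ρ / |p|² = 2×1.23206 / 2.41477 = 1.02043
θ = 2·atan2(ρ, z) = 2·atan2(1.23206, 0.947) = 1.83095 rad
ℓ = θ/κ = 1.83095/1.02043 = 1.79429

1.0204 121.19 1.7943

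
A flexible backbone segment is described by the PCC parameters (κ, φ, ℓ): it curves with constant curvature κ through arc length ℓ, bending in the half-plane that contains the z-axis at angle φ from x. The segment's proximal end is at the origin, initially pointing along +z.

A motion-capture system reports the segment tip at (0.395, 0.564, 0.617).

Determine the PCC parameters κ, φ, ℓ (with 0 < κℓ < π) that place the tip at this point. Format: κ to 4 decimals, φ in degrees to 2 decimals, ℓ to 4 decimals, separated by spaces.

1.6110 54.99 1.0430

ρ = √(x²+y²) = √(0.395² + 0.564²) = 0.68856
φ = atan2(y, x) mod 360° = atan2(0.564, 0.395) = 54.9943°
|p|² = ρ² + z² = 0.68856² + 0.617² = 0.85481
κ = 2ρ / |p|² = 2×0.68856 / 0.85481 = 1.61104
θ = 2·atan2(ρ, z) = 2·atan2(0.68856, 0.617) = 1.68032 rad
ℓ = θ/κ = 1.68032/1.61104 = 1.04300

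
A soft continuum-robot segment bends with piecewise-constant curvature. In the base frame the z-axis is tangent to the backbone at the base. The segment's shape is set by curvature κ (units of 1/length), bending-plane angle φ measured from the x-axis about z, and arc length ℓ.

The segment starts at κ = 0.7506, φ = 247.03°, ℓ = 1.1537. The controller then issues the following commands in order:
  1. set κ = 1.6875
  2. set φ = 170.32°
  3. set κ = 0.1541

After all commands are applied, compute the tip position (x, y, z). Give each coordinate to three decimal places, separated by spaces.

initial: κ=0.7506, φ=247.03°, ℓ=1.1537
cmd 1: set κ=1.6875 → (κ,φ,ℓ)=(1.6875,247.03°,1.1537) → tip=(-0.3162,-0.7460,0.5512)
cmd 2: set φ=170.32° → (κ,φ,ℓ)=(1.6875,170.32°,1.1537) → tip=(-0.7987,0.1362,0.5512)
cmd 3: set κ=0.1541 → (κ,φ,ℓ)=(0.1541,170.32°,1.1537) → tip=(-0.1008,0.0172,1.1476)

-0.101 0.017 1.148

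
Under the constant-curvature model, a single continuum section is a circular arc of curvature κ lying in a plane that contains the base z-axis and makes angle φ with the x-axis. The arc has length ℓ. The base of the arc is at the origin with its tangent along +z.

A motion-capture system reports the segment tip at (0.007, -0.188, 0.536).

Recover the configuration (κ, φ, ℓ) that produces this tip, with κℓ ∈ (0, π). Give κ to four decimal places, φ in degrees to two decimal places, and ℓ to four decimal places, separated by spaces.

ρ = √(x²+y²) = √(0.007² + -0.188²) = 0.18813
φ = atan2(y, x) mod 360° = atan2(-0.188, 0.007) = 272.1324°
|p|² = ρ² + z² = 0.18813² + 0.536² = 0.32269
κ = 2ρ / |p|² = 2×0.18813 / 0.32269 = 1.16602
θ = 2·atan2(ρ, z) = 2·atan2(0.18813, 0.536) = 0.67511 rad
ℓ = θ/κ = 0.67511/1.16602 = 0.57899

1.1660 272.13 0.5790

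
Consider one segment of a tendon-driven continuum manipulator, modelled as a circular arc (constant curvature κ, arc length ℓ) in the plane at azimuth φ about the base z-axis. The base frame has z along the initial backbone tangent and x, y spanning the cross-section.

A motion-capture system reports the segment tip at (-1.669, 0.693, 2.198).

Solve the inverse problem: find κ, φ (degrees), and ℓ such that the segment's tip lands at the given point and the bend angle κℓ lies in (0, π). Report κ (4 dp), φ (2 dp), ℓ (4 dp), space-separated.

0.4464 157.45 3.0831

ρ = √(x²+y²) = √(-1.669² + 0.693²) = 1.80716
φ = atan2(y, x) mod 360° = atan2(0.693, -1.669) = 157.4509°
|p|² = ρ² + z² = 1.80716² + 2.198² = 8.09701
κ = 2ρ / |p|² = 2×1.80716 / 8.09701 = 0.44638
θ = 2·atan2(ρ, z) = 2·atan2(1.80716, 2.198) = 1.37624 rad
ℓ = θ/κ = 1.37624/0.44638 = 3.08315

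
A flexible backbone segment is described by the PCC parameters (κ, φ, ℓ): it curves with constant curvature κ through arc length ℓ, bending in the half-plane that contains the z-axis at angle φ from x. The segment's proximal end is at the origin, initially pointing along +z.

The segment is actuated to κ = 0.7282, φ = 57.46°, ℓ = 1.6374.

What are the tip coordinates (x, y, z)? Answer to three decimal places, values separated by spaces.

0.466 0.730 1.276

θ = κ·ℓ = 0.7282 × 1.6374 = 1.19235 rad
ρ = (1 − cos θ)/κ = (1 − 0.36947)/0.7282 = 0.86587
z = sin θ / κ = 0.92924/0.7282 = 1.27608
x = ρ cos φ = 0.86587 × cos(57.46°) = 0.46574
y = ρ sin φ = 0.86587 × sin(57.46°) = 0.72994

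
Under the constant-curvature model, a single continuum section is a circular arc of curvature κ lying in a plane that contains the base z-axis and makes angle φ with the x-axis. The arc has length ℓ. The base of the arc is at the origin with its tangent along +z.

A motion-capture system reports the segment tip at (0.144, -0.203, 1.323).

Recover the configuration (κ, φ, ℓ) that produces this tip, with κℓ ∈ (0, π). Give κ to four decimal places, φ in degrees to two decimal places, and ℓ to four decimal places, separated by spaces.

ρ = √(x²+y²) = √(0.144² + -0.203²) = 0.24889
φ = atan2(y, x) mod 360° = atan2(-0.203, 0.144) = 305.3503°
|p|² = ρ² + z² = 0.24889² + 1.323² = 1.81227
κ = 2ρ / |p|² = 2×0.24889 / 1.81227 = 0.27467
θ = 2·atan2(ρ, z) = 2·atan2(0.24889, 1.323) = 0.37190 rad
ℓ = θ/κ = 0.37190/0.27467 = 1.35400

0.2747 305.35 1.3540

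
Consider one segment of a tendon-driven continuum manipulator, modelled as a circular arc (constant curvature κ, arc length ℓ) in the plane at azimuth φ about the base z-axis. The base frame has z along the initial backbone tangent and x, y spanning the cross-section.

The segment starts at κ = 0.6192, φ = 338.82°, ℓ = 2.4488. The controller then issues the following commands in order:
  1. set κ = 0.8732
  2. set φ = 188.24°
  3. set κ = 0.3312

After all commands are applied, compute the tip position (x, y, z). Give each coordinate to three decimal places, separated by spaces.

initial: κ=0.6192, φ=338.82°, ℓ=2.4488
cmd 1: set κ=0.8732 → (κ,φ,ℓ)=(0.8732,338.82°,2.4488) → tip=(1.6418,-0.6362,0.9657)
cmd 2: set φ=188.24° → (κ,φ,ℓ)=(0.8732,188.24°,2.4488) → tip=(-1.7426,-0.2524,0.9657)
cmd 3: set κ=0.3312 → (κ,φ,ℓ)=(0.3312,188.24°,2.4488) → tip=(-0.9301,-0.1347,2.1890)

-0.930 -0.135 2.189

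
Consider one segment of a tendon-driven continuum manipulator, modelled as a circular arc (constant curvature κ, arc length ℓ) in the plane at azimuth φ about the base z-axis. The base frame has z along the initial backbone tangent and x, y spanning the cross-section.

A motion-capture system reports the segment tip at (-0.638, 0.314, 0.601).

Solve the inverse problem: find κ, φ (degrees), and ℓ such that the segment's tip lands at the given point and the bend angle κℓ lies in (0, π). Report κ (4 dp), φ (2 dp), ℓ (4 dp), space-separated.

ρ = √(x²+y²) = √(-0.638² + 0.314²) = 0.71108
φ = atan2(y, x) mod 360° = atan2(0.314, -0.638) = 153.7953°
|p|² = ρ² + z² = 0.71108² + 0.601² = 0.86684
κ = 2ρ / |p|² = 2×0.71108 / 0.86684 = 1.64063
θ = 2·atan2(ρ, z) = 2·atan2(0.71108, 0.601) = 1.73820 rad
ℓ = θ/κ = 1.73820/1.64063 = 1.05947

1.6406 153.80 1.0595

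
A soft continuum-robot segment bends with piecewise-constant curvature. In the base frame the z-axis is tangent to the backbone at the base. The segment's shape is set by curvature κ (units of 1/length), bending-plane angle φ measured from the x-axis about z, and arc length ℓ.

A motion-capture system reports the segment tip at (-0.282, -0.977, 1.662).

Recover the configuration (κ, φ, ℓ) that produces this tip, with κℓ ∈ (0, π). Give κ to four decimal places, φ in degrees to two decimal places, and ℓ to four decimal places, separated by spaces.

ρ = √(x²+y²) = √(-0.282² + -0.977²) = 1.01688
φ = atan2(y, x) mod 360° = atan2(-0.977, -0.282) = 253.8998°
|p|² = ρ² + z² = 1.01688² + 1.662² = 3.79630
κ = 2ρ / |p|² = 2×1.01688 / 3.79630 = 0.53572
θ = 2·atan2(ρ, z) = 2·atan2(1.01688, 1.662) = 1.09817 rad
ℓ = θ/κ = 1.09817/0.53572 = 2.04987

0.5357 253.90 2.0499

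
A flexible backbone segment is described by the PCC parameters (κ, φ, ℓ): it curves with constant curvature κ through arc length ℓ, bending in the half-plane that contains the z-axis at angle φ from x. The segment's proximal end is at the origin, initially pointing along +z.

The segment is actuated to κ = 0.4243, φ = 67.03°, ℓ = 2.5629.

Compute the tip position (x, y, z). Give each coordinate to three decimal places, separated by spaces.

θ = κ·ℓ = 0.4243 × 2.5629 = 1.08744 rad
ρ = (1 − cos θ)/κ = (1 − 0.46475)/0.4243 = 1.26148
z = sin θ / κ = 0.88544/0.4243 = 2.08682
x = ρ cos φ = 1.26148 × cos(67.03°) = 0.49229
y = ρ sin φ = 1.26148 × sin(67.03°) = 1.16145

0.492 1.161 2.087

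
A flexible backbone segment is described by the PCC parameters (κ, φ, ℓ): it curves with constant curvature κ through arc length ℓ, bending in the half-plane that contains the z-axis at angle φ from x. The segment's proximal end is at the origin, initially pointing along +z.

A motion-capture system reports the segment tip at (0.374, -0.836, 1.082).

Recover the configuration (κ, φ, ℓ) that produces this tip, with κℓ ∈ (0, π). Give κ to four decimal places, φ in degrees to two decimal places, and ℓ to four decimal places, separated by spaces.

0.9115 294.10 1.5412

ρ = √(x²+y²) = √(0.374² + -0.836²) = 0.91584
φ = atan2(y, x) mod 360° = atan2(-0.836, 0.374) = 294.1022°
|p|² = ρ² + z² = 0.91584² + 1.082² = 2.00950
κ = 2ρ / |p|² = 2×0.91584 / 2.00950 = 0.91152
θ = 2·atan2(ρ, z) = 2·atan2(0.91584, 1.082) = 1.40484 rad
ℓ = θ/κ = 1.40484/0.91152 = 1.54122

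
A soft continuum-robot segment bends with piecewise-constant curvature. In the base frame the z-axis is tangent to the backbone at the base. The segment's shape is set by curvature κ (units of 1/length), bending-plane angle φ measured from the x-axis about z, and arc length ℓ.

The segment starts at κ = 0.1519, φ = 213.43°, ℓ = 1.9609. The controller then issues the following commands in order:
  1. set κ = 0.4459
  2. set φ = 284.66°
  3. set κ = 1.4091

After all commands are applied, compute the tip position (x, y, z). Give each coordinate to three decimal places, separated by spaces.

initial: κ=0.1519, φ=213.43°, ℓ=1.9609
cmd 1: set κ=0.4459 → (κ,φ,ℓ)=(0.4459,213.43°,1.9609) → tip=(-0.6710,-0.4430,1.7204)
cmd 2: set φ=284.66° → (κ,φ,ℓ)=(0.4459,284.66°,1.9609) → tip=(0.2035,-0.7779,1.7204)
cmd 3: set κ=1.4091 → (κ,φ,ℓ)=(1.4091,284.66°,1.9609) → tip=(0.3465,-1.3245,0.2622)

0.346 -1.325 0.262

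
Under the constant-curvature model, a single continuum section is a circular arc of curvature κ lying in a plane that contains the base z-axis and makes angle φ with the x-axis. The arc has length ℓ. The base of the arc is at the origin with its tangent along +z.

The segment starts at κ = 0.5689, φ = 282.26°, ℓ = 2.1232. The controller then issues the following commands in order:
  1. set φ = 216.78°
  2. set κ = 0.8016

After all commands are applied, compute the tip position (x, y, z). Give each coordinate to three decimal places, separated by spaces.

initial: κ=0.5689, φ=282.26°, ℓ=2.1232
cmd 1: set φ=216.78° → (κ,φ,ℓ)=(0.5689,216.78°,2.1232) → tip=(-0.9081,-0.6788,1.6433)
cmd 2: set κ=0.8016 → (κ,φ,ℓ)=(0.8016,216.78°,2.1232) → tip=(-1.1299,-0.8446,1.2368)

-1.130 -0.845 1.237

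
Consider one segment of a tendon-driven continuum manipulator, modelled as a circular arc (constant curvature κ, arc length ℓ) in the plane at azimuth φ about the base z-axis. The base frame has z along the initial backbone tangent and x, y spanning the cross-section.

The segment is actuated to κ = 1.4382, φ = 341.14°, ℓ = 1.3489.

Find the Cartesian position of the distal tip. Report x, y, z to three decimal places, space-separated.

θ = κ·ℓ = 1.4382 × 1.3489 = 1.93999 rad
ρ = (1 − cos θ)/κ = (1 − -0.36086)/1.4382 = 0.94623
z = sin θ / κ = 0.93262/1.4382 = 0.64846
x = ρ cos φ = 0.94623 × cos(341.14°) = 0.89542
y = ρ sin φ = 0.94623 × sin(341.14°) = -0.30587

0.895 -0.306 0.648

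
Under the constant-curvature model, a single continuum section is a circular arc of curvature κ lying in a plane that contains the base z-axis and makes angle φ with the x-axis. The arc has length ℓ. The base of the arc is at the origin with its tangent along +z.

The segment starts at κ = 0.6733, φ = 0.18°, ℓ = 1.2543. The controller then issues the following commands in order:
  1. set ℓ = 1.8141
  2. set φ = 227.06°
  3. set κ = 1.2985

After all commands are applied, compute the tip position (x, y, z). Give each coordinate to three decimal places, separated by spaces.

-0.895 -0.962 0.545

initial: κ=0.6733, φ=0.18°, ℓ=1.2543
cmd 1: set ℓ=1.8141 → (κ,φ,ℓ)=(0.6733,0.18°,1.8141) → tip=(0.9768,0.0031,1.3955)
cmd 2: set φ=227.06° → (κ,φ,ℓ)=(0.6733,227.06°,1.8141) → tip=(-0.6654,-0.7151,1.3955)
cmd 3: set κ=1.2985 → (κ,φ,ℓ)=(1.2985,227.06°,1.8141) → tip=(-0.8954,-0.9622,0.5449)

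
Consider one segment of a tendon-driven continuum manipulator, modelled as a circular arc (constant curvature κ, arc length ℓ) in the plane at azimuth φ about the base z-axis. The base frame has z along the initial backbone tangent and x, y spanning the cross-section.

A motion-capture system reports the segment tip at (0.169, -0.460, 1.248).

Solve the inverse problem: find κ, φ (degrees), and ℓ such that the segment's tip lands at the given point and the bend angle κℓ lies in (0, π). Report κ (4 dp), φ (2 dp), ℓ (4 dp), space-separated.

0.5452 290.17 1.3726

ρ = √(x²+y²) = √(0.169² + -0.460²) = 0.49006
φ = atan2(y, x) mod 360° = atan2(-0.460, 0.169) = 290.1729°
|p|² = ρ² + z² = 0.49006² + 1.248² = 1.79767
κ = 2ρ / |p|² = 2×0.49006 / 1.79767 = 0.54522
θ = 2·atan2(ρ, z) = 2·atan2(0.49006, 1.248) = 0.74836 rad
ℓ = θ/κ = 0.74836/0.54522 = 1.37258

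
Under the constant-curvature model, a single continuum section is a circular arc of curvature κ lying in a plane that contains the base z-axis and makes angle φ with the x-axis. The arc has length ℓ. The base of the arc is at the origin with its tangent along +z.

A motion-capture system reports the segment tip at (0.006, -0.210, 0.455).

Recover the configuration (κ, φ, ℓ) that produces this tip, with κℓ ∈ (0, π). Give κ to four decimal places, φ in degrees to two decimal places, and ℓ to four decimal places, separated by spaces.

1.6729 271.64 0.5171

ρ = √(x²+y²) = √(0.006² + -0.210²) = 0.21009
φ = atan2(y, x) mod 360° = atan2(-0.210, 0.006) = 271.6366°
|p|² = ρ² + z² = 0.21009² + 0.455² = 0.25116
κ = 2ρ / |p|² = 2×0.21009 / 0.25116 = 1.67292
θ = 2·atan2(ρ, z) = 2·atan2(0.21009, 0.455) = 0.86513 rad
ℓ = θ/κ = 0.86513/1.67292 = 0.51714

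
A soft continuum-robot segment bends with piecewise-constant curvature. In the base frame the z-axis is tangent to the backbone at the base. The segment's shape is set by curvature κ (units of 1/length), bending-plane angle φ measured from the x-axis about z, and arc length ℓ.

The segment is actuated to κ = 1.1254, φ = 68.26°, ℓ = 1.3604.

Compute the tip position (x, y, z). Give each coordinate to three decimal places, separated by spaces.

θ = κ·ℓ = 1.1254 × 1.3604 = 1.53099 rad
ρ = (1 − cos θ)/κ = (1 − 0.03979)/1.1254 = 0.85322
z = sin θ / κ = 0.99921/1.1254 = 0.88787
x = ρ cos φ = 0.85322 × cos(68.26°) = 0.31603
y = ρ sin φ = 0.85322 × sin(68.26°) = 0.79253

0.316 0.793 0.888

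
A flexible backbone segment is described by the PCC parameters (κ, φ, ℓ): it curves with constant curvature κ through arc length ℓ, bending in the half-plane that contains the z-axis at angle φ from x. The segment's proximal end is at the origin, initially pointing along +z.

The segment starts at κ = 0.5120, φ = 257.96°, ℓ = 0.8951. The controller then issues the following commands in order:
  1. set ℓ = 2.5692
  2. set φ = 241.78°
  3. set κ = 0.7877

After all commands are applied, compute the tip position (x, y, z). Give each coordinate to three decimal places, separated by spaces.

-0.863 -1.608 1.141

initial: κ=0.5120, φ=257.96°, ℓ=0.8951
cmd 1: set ℓ=2.5692 → (κ,φ,ℓ)=(0.5120,257.96°,2.5692) → tip=(-0.3045,-1.4277,1.8898)
cmd 2: set φ=241.78° → (κ,φ,ℓ)=(0.5120,241.78°,2.5692) → tip=(-0.6903,-1.2863,1.8898)
cmd 3: set κ=0.7877 → (κ,φ,ℓ)=(0.7877,241.78°,2.5692) → tip=(-0.8630,-1.6082,1.1415)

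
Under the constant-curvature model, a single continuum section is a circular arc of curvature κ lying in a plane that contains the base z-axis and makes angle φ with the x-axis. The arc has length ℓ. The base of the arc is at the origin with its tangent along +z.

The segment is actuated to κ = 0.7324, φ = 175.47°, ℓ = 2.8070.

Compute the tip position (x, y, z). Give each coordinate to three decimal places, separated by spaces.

θ = κ·ℓ = 0.7324 × 2.8070 = 2.05585 rad
ρ = (1 − cos θ)/κ = (1 − -0.46625)/0.7324 = 2.00198
z = sin θ / κ = 0.88465/0.7324 = 1.20788
x = ρ cos φ = 2.00198 × cos(175.47°) = -1.99573
y = ρ sin φ = 2.00198 × sin(175.47°) = 0.15812

-1.996 0.158 1.208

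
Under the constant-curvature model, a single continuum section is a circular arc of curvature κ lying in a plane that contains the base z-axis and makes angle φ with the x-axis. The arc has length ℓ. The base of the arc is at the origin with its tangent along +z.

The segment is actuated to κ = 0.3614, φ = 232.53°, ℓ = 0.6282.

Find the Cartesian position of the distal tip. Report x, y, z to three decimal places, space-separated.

θ = κ·ℓ = 0.3614 × 0.6282 = 0.22703 rad
ρ = (1 − cos θ)/κ = (1 − 0.97434)/0.3614 = 0.07100
z = sin θ / κ = 0.22509/0.3614 = 0.62282
x = ρ cos φ = 0.07100 × cos(232.53°) = -0.04320
y = ρ sin φ = 0.07100 × sin(232.53°) = -0.05635

-0.043 -0.056 0.623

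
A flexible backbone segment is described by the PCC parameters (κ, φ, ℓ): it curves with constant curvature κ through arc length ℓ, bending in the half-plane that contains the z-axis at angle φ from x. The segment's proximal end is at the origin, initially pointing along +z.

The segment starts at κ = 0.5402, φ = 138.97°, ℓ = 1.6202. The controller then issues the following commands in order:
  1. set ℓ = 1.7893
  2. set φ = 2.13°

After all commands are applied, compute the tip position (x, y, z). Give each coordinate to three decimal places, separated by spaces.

0.799 0.030 1.523

initial: κ=0.5402, φ=138.97°, ℓ=1.6202
cmd 1: set ℓ=1.7893 → (κ,φ,ℓ)=(0.5402,138.97°,1.7893) → tip=(-0.6031,0.5248,1.5234)
cmd 2: set φ=2.13° → (κ,φ,ℓ)=(0.5402,2.13°,1.7893) → tip=(0.7989,0.0297,1.5234)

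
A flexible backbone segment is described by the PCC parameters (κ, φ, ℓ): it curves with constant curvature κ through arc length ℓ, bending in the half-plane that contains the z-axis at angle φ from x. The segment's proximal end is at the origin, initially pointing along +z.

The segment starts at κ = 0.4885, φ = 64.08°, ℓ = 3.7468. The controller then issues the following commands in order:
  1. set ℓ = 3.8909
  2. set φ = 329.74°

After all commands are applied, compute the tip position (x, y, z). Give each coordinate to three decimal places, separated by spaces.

2.341 -1.366 1.937

initial: κ=0.4885, φ=64.08°, ℓ=3.7468
cmd 1: set ℓ=3.8909 → (κ,φ,ℓ)=(0.4885,64.08°,3.8909) → tip=(1.1847,2.4376,1.9367)
cmd 2: set φ=329.74° → (κ,φ,ℓ)=(0.4885,329.74°,3.8909) → tip=(2.3410,-1.3658,1.9367)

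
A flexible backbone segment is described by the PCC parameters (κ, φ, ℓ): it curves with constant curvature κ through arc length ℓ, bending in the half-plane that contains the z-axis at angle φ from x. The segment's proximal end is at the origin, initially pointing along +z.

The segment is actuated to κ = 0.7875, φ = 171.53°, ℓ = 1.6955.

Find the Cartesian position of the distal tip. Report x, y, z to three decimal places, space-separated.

-0.963 0.143 1.235

θ = κ·ℓ = 0.7875 × 1.6955 = 1.33521 rad
ρ = (1 − cos θ)/κ = (1 − 0.23342)/0.7875 = 0.97344
z = sin θ / κ = 0.97238/0.7875 = 1.23476
x = ρ cos φ = 0.97344 × cos(171.53°) = -0.96282
y = ρ sin φ = 0.97344 × sin(171.53°) = 0.14338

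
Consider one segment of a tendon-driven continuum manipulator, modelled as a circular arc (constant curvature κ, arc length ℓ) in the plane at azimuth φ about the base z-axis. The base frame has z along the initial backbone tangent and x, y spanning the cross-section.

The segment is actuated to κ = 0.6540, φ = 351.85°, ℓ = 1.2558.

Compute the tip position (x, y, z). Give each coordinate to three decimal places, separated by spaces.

θ = κ·ℓ = 0.6540 × 1.2558 = 0.82129 rad
ρ = (1 − cos θ)/κ = (1 − 0.68128)/0.6540 = 0.48735
z = sin θ / κ = 0.73203/0.6540 = 1.11931
x = ρ cos φ = 0.48735 × cos(351.85°) = 0.48242
y = ρ sin φ = 0.48735 × sin(351.85°) = -0.06909

0.482 -0.069 1.119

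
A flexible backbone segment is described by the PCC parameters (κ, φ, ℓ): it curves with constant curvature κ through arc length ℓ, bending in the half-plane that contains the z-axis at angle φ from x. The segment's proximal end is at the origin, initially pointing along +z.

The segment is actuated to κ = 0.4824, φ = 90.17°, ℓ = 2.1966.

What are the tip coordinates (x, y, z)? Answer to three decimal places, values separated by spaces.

θ = κ·ℓ = 0.4824 × 2.1966 = 1.05964 rad
ρ = (1 − cos θ)/κ = (1 − 0.48919)/0.4824 = 1.05890
z = sin θ / κ = 0.87218/0.4824 = 1.80800
x = ρ cos φ = 1.05890 × cos(90.17°) = -0.00314
y = ρ sin φ = 1.05890 × sin(90.17°) = 1.05890

-0.003 1.059 1.808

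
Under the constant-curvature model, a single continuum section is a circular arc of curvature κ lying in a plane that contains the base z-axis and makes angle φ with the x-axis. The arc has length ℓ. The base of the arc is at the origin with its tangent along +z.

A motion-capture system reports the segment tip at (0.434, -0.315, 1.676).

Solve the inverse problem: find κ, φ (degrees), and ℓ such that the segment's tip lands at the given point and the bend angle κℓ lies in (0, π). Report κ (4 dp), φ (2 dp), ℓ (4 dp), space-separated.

ρ = √(x²+y²) = √(0.434² + -0.315²) = 0.53627
φ = atan2(y, x) mod 360° = atan2(-0.315, 0.434) = 324.0276°
|p|² = ρ² + z² = 0.53627² + 1.676² = 3.09656
κ = 2ρ / |p|² = 2×0.53627 / 3.09656 = 0.34636
θ = 2·atan2(ρ, z) = 2·atan2(0.53627, 1.676) = 0.61935 rad
ℓ = θ/κ = 0.61935/0.34636 = 1.78815

0.3464 324.03 1.7881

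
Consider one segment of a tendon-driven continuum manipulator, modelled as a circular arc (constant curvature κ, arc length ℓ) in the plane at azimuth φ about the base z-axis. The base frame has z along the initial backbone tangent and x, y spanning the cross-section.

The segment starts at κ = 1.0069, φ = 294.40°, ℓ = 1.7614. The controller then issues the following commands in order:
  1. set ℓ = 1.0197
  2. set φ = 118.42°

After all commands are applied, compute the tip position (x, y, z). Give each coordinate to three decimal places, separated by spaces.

initial: κ=1.0069, φ=294.40°, ℓ=1.7614
cmd 1: set ℓ=1.0197 → (κ,φ,ℓ)=(1.0069,294.40°,1.0197) → tip=(0.1979,-0.4363,0.8498)
cmd 2: set φ=118.42° → (κ,φ,ℓ)=(1.0069,118.42°,1.0197) → tip=(-0.2280,0.4213,0.8498)

-0.228 0.421 0.850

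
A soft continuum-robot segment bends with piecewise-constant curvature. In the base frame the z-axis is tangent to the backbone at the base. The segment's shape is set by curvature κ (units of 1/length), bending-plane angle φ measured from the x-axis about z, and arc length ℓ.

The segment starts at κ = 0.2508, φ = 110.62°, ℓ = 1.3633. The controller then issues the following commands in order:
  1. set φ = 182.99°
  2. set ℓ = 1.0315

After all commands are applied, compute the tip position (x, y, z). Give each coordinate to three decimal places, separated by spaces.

initial: κ=0.2508, φ=110.62°, ℓ=1.3633
cmd 1: set φ=182.99° → (κ,φ,ℓ)=(0.2508,182.99°,1.3633) → tip=(-0.2305,-0.0120,1.3369)
cmd 2: set ℓ=1.0315 → (κ,φ,ℓ)=(0.2508,182.99°,1.0315) → tip=(-0.1325,-0.0069,1.0200)

-0.133 -0.007 1.020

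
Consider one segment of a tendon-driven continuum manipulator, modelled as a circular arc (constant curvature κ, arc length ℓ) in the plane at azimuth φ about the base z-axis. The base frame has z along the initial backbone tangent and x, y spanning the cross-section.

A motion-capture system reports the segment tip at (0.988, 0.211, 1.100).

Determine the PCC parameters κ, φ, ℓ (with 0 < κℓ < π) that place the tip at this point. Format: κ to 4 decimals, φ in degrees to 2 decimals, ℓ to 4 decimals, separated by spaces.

ρ = √(x²+y²) = √(0.988² + 0.211²) = 1.01028
φ = atan2(y, x) mod 360° = atan2(0.211, 0.988) = 12.0551°
|p|² = ρ² + z² = 1.01028² + 1.100² = 2.23067
κ = 2ρ / |p|² = 2×1.01028 / 2.23067 = 0.90581
θ = 2·atan2(ρ, z) = 2·atan2(1.01028, 1.100) = 1.48582 rad
ℓ = θ/κ = 1.48582/0.90581 = 1.64032

0.9058 12.06 1.6403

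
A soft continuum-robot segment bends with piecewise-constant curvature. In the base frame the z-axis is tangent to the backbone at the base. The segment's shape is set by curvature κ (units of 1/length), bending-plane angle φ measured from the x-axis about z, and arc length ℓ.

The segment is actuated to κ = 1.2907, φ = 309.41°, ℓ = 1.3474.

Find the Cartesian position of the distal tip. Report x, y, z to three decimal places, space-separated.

0.574 -0.699 0.764

θ = κ·ℓ = 1.2907 × 1.3474 = 1.73909 rad
ρ = (1 − cos θ)/κ = (1 − -0.16750)/1.2907 = 0.90455
z = sin θ / κ = 0.98587/1.2907 = 0.76383
x = ρ cos φ = 0.90455 × cos(309.41°) = 0.57427
y = ρ sin φ = 0.90455 × sin(309.41°) = -0.69887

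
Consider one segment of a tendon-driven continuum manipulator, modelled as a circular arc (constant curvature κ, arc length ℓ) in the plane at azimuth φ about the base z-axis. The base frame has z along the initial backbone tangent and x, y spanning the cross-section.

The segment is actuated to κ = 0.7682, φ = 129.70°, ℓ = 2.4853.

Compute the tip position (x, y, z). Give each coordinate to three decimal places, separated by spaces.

-1.108 1.334 1.228

θ = κ·ℓ = 0.7682 × 2.4853 = 1.90921 rad
ρ = (1 − cos θ)/κ = (1 − -0.33199)/0.7682 = 1.73391
z = sin θ / κ = 0.94328/0.7682 = 1.22791
x = ρ cos φ = 1.73391 × cos(129.70°) = -1.10757
y = ρ sin φ = 1.73391 × sin(129.70°) = 1.33407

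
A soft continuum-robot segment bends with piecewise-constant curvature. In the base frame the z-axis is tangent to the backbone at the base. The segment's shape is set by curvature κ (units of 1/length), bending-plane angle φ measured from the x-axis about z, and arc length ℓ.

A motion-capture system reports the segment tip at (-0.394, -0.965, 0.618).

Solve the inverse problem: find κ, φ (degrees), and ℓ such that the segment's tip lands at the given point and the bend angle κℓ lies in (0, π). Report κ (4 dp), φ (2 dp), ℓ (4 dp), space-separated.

ρ = √(x²+y²) = √(-0.394² + -0.965²) = 1.04233
φ = atan2(y, x) mod 360° = atan2(-0.965, -0.394) = 247.7903°
|p|² = ρ² + z² = 1.04233² + 0.618² = 1.46839
κ = 2ρ / |p|² = 2×1.04233 / 1.46839 = 1.41970
θ = 2·atan2(ρ, z) = 2·atan2(1.04233, 0.618) = 2.07123 rad
ℓ = θ/κ = 2.07123/1.41970 = 1.45892

1.4197 247.79 1.4589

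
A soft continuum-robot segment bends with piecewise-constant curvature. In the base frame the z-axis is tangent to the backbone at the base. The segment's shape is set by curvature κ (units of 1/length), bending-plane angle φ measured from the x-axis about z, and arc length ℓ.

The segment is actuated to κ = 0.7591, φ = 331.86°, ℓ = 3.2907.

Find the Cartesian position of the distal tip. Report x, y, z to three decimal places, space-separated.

2.091 -1.118 0.791

θ = κ·ℓ = 0.7591 × 3.2907 = 2.49797 rad
ρ = (1 − cos θ)/κ = (1 − -0.79993)/0.7591 = 2.37113
z = sin θ / κ = 0.60010/0.7591 = 0.79054
x = ρ cos φ = 2.37113 × cos(331.86°) = 2.09086
y = ρ sin φ = 2.37113 × sin(331.86°) = -1.11829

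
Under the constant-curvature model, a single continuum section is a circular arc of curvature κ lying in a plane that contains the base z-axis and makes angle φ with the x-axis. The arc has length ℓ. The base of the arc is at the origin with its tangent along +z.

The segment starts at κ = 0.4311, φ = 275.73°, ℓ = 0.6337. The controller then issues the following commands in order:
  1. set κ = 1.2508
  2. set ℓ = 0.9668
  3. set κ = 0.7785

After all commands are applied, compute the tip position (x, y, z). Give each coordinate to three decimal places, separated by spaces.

initial: κ=0.4311, φ=275.73°, ℓ=0.6337
cmd 1: set κ=1.2508 → (κ,φ,ℓ)=(1.2508,275.73°,0.6337) → tip=(0.0238,-0.2371,0.5694)
cmd 2: set ℓ=0.9668 → (κ,φ,ℓ)=(1.2508,275.73°,0.9668) → tip=(0.0516,-0.5141,0.7478)
cmd 3: set κ=0.7785 → (κ,φ,ℓ)=(0.7785,275.73°,0.9668) → tip=(0.0346,-0.3452,0.8781)

0.035 -0.345 0.878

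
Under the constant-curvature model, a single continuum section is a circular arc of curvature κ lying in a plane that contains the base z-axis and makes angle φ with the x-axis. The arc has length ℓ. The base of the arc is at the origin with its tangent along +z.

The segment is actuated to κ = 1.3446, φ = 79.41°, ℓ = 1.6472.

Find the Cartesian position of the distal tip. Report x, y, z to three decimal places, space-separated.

θ = κ·ℓ = 1.3446 × 1.6472 = 2.21483 rad
ρ = (1 − cos θ)/κ = (1 − -0.60042)/1.3446 = 1.19026
z = sin θ / κ = 0.79968/1.3446 = 0.59474
x = ρ cos φ = 1.19026 × cos(79.41°) = 0.21875
y = ρ sin φ = 1.19026 × sin(79.41°) = 1.16999

0.219 1.170 0.595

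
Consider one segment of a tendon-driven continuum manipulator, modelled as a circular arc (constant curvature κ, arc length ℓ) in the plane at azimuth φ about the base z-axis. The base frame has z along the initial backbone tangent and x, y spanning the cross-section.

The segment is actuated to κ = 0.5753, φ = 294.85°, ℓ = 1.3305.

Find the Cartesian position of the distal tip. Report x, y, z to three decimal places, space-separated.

0.204 -0.440 1.204

θ = κ·ℓ = 0.5753 × 1.3305 = 0.76544 rad
ρ = (1 − cos θ)/κ = (1 − 0.72108)/0.5753 = 0.48483
z = sin θ / κ = 0.69285/0.5753 = 1.20433
x = ρ cos φ = 0.48483 × cos(294.85°) = 0.20375
y = ρ sin φ = 0.48483 × sin(294.85°) = -0.43994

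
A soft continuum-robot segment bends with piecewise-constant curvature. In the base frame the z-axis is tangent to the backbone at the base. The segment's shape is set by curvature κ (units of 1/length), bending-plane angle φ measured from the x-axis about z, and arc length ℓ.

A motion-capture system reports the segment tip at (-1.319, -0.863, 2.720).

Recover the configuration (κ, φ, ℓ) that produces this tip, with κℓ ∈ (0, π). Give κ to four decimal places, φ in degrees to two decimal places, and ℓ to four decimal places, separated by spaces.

0.3190 213.20 3.2930

ρ = √(x²+y²) = √(-1.319² + -0.863²) = 1.57624
φ = atan2(y, x) mod 360° = atan2(-0.863, -1.319) = 213.1961°
|p|² = ρ² + z² = 1.57624² + 2.720² = 9.88293
κ = 2ρ / |p|² = 2×1.57624 / 9.88293 = 0.31898
θ = 2·atan2(ρ, z) = 2·atan2(1.57624, 2.720) = 1.05042 rad
ℓ = θ/κ = 1.05042/0.31898 = 3.29303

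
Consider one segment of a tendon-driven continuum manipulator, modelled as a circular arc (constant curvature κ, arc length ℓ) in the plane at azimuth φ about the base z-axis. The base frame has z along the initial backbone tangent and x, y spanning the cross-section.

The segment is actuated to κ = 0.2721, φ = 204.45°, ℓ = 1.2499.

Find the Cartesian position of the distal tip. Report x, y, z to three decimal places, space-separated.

θ = κ·ℓ = 0.2721 × 1.2499 = 0.34010 rad
ρ = (1 − cos θ)/κ = (1 − 0.94272)/0.2721 = 0.21050
z = sin θ / κ = 0.33358/0.2721 = 1.22594
x = ρ cos φ = 0.21050 × cos(204.45°) = -0.19163
y = ρ sin φ = 0.21050 × sin(204.45°) = -0.08713

-0.192 -0.087 1.226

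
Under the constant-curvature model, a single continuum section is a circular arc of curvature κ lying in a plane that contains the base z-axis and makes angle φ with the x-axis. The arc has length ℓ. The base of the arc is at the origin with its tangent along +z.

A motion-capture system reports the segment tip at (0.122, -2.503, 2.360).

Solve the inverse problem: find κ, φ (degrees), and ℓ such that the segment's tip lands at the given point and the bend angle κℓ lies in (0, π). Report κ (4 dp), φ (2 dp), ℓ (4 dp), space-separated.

0.4230 272.79 3.8556

ρ = √(x²+y²) = √(0.122² + -2.503²) = 2.50597
φ = atan2(y, x) mod 360° = atan2(-2.503, 0.122) = 272.7905°
|p|² = ρ² + z² = 2.50597² + 2.360² = 11.84949
κ = 2ρ / |p|² = 2×2.50597 / 11.84949 = 0.42297
θ = 2·atan2(ρ, z) = 2·atan2(2.50597, 2.360) = 1.63078 rad
ℓ = θ/κ = 1.63078/0.42297 = 3.85556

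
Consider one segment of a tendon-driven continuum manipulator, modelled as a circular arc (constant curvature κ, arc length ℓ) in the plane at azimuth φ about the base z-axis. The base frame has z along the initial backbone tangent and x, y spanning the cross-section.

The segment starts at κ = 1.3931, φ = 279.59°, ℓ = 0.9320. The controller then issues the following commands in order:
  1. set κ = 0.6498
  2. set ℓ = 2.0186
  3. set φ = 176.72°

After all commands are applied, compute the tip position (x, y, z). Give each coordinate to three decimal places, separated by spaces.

initial: κ=1.3931, φ=279.59°, ℓ=0.9320
cmd 1: set κ=0.6498 → (κ,φ,ℓ)=(0.6498,279.59°,0.9320) → tip=(0.0456,-0.2699,0.8761)
cmd 2: set ℓ=2.0186 → (κ,φ,ℓ)=(0.6498,279.59°,2.0186) → tip=(0.1907,-1.1286,1.4876)
cmd 3: set φ=176.72° → (κ,φ,ℓ)=(0.6498,176.72°,2.0186) → tip=(-1.1428,0.0655,1.4876)

-1.143 0.065 1.488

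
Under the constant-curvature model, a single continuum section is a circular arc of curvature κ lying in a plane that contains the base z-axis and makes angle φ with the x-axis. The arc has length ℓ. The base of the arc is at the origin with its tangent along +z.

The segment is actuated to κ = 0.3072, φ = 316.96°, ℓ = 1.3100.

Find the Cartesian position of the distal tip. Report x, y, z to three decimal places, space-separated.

0.190 -0.177 1.275

θ = κ·ℓ = 0.3072 × 1.3100 = 0.40243 rad
ρ = (1 − cos θ)/κ = (1 − 0.92011)/0.3072 = 0.26005
z = sin θ / κ = 0.39166/0.3072 = 1.27493
x = ρ cos φ = 0.26005 × cos(316.96°) = 0.19007
y = ρ sin φ = 0.26005 × sin(316.96°) = -0.17749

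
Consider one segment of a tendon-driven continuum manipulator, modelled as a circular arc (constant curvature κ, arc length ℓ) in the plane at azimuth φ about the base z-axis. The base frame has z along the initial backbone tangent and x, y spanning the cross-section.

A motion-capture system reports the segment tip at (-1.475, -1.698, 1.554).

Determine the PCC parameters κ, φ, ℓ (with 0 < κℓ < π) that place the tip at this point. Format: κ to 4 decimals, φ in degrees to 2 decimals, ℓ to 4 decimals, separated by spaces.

0.6019 229.02 3.2105

ρ = √(x²+y²) = √(-1.475² + -1.698²) = 2.24918
φ = atan2(y, x) mod 360° = atan2(-1.698, -1.475) = 229.0202°
|p|² = ρ² + z² = 2.24918² + 1.554² = 7.47375
κ = 2ρ / |p|² = 2×2.24918 / 7.47375 = 0.60189
θ = 2·atan2(ρ, z) = 2·atan2(2.24918, 1.554) = 1.93238 rad
ℓ = θ/κ = 1.93238/0.60189 = 3.21053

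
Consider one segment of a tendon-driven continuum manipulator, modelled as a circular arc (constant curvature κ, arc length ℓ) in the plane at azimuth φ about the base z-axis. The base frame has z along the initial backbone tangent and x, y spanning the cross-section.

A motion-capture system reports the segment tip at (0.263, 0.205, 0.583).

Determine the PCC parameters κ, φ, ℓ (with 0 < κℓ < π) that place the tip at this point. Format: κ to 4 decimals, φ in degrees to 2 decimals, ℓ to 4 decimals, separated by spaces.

ρ = √(x²+y²) = √(0.263² + 0.205²) = 0.33346
φ = atan2(y, x) mod 360° = atan2(0.205, 0.263) = 37.9353°
|p|² = ρ² + z² = 0.33346² + 0.583² = 0.45108
κ = 2ρ / |p|² = 2×0.33346 / 0.45108 = 1.47848
θ = 2·atan2(ρ, z) = 2·atan2(0.33346, 0.583) = 1.03911 rad
ℓ = θ/κ = 1.03911/1.47848 = 0.70282

1.4785 37.94 0.7028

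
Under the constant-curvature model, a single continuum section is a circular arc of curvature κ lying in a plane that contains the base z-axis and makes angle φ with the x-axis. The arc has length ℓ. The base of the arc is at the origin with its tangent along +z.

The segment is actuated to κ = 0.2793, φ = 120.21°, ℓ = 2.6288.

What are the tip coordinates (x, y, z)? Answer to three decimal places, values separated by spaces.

θ = κ·ℓ = 0.2793 × 2.6288 = 0.73422 rad
ρ = (1 − cos θ)/κ = (1 − 0.74235)/0.2793 = 0.92248
z = sin θ / κ = 0.67001/0.2793 = 2.39889
x = ρ cos φ = 0.92248 × cos(120.21°) = -0.46417
y = ρ sin φ = 0.92248 × sin(120.21°) = 0.79720

-0.464 0.797 2.399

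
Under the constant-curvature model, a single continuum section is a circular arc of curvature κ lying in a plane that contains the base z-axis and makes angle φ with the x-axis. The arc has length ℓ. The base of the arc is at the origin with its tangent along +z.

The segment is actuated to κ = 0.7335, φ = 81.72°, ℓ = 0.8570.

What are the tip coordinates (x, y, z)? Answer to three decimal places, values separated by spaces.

0.038 0.258 0.802

θ = κ·ℓ = 0.7335 × 0.8570 = 0.62861 rad
ρ = (1 − cos θ)/κ = (1 − 0.80885)/0.7335 = 0.26061
z = sin θ / κ = 0.58802/0.7335 = 0.80166
x = ρ cos φ = 0.26061 × cos(81.72°) = 0.03753
y = ρ sin φ = 0.26061 × sin(81.72°) = 0.25789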